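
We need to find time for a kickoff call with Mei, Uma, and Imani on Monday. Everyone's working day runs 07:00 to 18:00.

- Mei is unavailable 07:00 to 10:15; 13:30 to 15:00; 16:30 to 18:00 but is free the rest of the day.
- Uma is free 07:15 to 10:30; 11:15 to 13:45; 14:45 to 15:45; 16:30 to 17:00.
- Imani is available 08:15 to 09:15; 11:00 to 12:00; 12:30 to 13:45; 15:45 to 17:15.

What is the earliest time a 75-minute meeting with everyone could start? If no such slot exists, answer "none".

Mei free: 10:15-13:30, 15:00-16:30 (invert busy blocks within the working day).
Uma free: 07:15-10:30, 11:15-13:45, 14:45-15:45, 16:30-17:00.
Imani free: 08:15-09:15, 11:00-12:00, 12:30-13:45, 15:45-17:15.
Mei ∩ Uma: 10:15-10:30, 11:15-13:30, 15:00-15:45.
Mei ∩ Uma ∩ Imani: 11:15-12:00, 12:30-13:30.
So the common availability across everyone is 11:15-12:00, 12:30-13:30.
No common window is at least 75 minutes long.

none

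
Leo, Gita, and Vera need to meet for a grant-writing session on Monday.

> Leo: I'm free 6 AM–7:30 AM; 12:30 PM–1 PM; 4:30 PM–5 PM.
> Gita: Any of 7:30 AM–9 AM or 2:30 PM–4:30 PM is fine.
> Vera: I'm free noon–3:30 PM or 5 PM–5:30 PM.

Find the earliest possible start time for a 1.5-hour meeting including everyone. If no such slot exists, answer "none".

none

Leo ∩ Gita: ∅.
Leo ∩ Gita ∩ Vera: ∅.
There is no time when everyone is free.
No common window is at least 90 minutes long.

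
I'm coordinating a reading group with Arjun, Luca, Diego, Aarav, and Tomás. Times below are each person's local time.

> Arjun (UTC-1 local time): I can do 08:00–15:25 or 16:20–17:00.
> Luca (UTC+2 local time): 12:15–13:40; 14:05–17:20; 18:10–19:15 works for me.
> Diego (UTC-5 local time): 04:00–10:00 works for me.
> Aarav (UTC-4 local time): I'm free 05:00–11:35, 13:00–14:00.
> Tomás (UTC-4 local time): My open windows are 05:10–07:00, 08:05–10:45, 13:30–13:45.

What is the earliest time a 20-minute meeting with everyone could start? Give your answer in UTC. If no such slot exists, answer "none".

Arjun in UTC: 09:00-16:25, 17:20-18:00 (add 1h to convert from UTC-1).
Luca in UTC: 10:15-11:40, 12:05-15:20, 16:10-17:15 (subtract 2h to convert from UTC+2).
Diego in UTC: 09:00-15:00 (add 5h to convert from UTC-5).
Aarav in UTC: 09:00-15:35, 17:00-18:00 (add 4h to convert from UTC-4).
Tomás in UTC: 09:10-11:00, 12:05-14:45, 17:30-17:45 (add 4h to convert from UTC-4).
Arjun ∩ Luca: 10:15-11:40, 12:05-15:20, 16:10-16:25.
Arjun ∩ Luca ∩ Diego: 10:15-11:40, 12:05-15:00.
Arjun ∩ Luca ∩ Diego ∩ Aarav: 10:15-11:40, 12:05-15:00.
Arjun ∩ Luca ∩ Diego ∩ Aarav ∩ Tomás: 10:15-11:00, 12:05-14:45.
So the common availability across everyone is 10:15-11:00, 12:05-14:45.
The first common window of at least 20 minutes is 10:15-11:00, so the earliest start is 10:15.

10:15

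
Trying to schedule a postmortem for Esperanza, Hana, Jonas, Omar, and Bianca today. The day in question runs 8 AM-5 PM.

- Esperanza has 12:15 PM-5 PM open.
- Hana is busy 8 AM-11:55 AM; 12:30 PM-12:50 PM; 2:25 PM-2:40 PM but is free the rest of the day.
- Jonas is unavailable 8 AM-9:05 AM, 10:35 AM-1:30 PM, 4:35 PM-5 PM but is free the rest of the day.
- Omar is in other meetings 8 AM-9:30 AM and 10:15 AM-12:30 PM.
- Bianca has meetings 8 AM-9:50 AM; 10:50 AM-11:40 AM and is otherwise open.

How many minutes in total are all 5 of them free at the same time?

170

Esperanza free: 12:15-17:00.
Hana free: 11:55-12:30, 12:50-14:25, 14:40-17:00 (invert busy blocks within the working day).
Jonas free: 09:05-10:35, 13:30-16:35 (invert busy blocks within the working day).
Omar free: 09:30-10:15, 12:30-17:00 (invert busy blocks within the working day).
Bianca free: 09:50-10:50, 11:40-17:00 (invert busy blocks within the working day).
Esperanza ∩ Hana: 12:15-12:30, 12:50-14:25, 14:40-17:00.
Esperanza ∩ Hana ∩ Jonas: 13:30-14:25, 14:40-16:35.
Esperanza ∩ Hana ∩ Jonas ∩ Omar: 13:30-14:25, 14:40-16:35.
Esperanza ∩ Hana ∩ Jonas ∩ Omar ∩ Bianca: 13:30-14:25, 14:40-16:35.
Summing the common windows: 55 + 115 = 170 minutes.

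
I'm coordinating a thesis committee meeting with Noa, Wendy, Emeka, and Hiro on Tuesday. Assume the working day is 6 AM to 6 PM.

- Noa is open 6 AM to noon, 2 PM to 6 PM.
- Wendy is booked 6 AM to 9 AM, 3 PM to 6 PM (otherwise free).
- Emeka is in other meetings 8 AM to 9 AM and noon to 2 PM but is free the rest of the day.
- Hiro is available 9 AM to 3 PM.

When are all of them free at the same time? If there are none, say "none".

Noa free: 06:00-12:00, 14:00-18:00.
Wendy free: 09:00-15:00 (invert busy blocks within the working day).
Emeka free: 06:00-08:00, 09:00-12:00, 14:00-18:00 (invert busy blocks within the working day).
Hiro free: 09:00-15:00.
Noa ∩ Wendy: 09:00-12:00, 14:00-15:00.
Noa ∩ Wendy ∩ Emeka: 09:00-12:00, 14:00-15:00.
Noa ∩ Wendy ∩ Emeka ∩ Hiro: 09:00-12:00, 14:00-15:00.

09:00-12:00, 14:00-15:00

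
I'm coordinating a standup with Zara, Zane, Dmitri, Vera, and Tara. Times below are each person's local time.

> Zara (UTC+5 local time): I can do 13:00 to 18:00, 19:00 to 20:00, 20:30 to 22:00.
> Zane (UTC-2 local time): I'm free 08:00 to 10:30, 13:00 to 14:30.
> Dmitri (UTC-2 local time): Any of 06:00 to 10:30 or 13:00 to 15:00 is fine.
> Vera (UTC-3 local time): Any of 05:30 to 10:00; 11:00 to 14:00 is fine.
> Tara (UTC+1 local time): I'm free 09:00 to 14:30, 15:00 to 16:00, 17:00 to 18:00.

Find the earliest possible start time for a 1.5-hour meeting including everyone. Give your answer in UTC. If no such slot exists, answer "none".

10:00

Zara in UTC: 08:00-13:00, 14:00-15:00, 15:30-17:00 (subtract 5h to convert from UTC+5).
Zane in UTC: 10:00-12:30, 15:00-16:30 (add 2h to convert from UTC-2).
Dmitri in UTC: 08:00-12:30, 15:00-17:00 (add 2h to convert from UTC-2).
Vera in UTC: 08:30-13:00, 14:00-17:00 (add 3h to convert from UTC-3).
Tara in UTC: 08:00-13:30, 14:00-15:00, 16:00-17:00 (subtract 1h to convert from UTC+1).
Zara ∩ Zane: 10:00-12:30, 15:30-16:30.
Zara ∩ Zane ∩ Dmitri: 10:00-12:30, 15:30-16:30.
Zara ∩ Zane ∩ Dmitri ∩ Vera: 10:00-12:30, 15:30-16:30.
Zara ∩ Zane ∩ Dmitri ∩ Vera ∩ Tara: 10:00-12:30, 16:00-16:30.
So the common availability across everyone is 10:00-12:30, 16:00-16:30.
The first common window of at least 90 minutes is 10:00-12:30, so the earliest start is 10:00.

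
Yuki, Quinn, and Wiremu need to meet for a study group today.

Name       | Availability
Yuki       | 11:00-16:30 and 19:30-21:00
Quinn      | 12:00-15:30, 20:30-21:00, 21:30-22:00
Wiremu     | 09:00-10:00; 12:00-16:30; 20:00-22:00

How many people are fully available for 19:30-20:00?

1

Yuki can make the full 19:30-20:00 slot — that's 1.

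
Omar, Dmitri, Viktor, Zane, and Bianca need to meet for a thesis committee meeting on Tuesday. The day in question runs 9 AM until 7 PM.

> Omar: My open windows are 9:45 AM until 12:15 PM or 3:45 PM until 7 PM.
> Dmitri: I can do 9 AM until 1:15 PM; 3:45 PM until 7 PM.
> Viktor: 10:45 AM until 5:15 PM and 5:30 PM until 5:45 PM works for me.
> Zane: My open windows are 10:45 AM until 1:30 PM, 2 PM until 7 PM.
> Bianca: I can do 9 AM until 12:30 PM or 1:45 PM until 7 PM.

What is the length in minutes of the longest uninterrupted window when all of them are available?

90

Omar ∩ Dmitri: 09:45-12:15, 15:45-19:00.
Omar ∩ Dmitri ∩ Viktor: 10:45-12:15, 15:45-17:15, 17:30-17:45.
Omar ∩ Dmitri ∩ Viktor ∩ Zane: 10:45-12:15, 15:45-17:15, 17:30-17:45.
Omar ∩ Dmitri ∩ Viktor ∩ Zane ∩ Bianca: 10:45-12:15, 15:45-17:15, 17:30-17:45.
The longest is 10:45-12:15 at 90 minutes.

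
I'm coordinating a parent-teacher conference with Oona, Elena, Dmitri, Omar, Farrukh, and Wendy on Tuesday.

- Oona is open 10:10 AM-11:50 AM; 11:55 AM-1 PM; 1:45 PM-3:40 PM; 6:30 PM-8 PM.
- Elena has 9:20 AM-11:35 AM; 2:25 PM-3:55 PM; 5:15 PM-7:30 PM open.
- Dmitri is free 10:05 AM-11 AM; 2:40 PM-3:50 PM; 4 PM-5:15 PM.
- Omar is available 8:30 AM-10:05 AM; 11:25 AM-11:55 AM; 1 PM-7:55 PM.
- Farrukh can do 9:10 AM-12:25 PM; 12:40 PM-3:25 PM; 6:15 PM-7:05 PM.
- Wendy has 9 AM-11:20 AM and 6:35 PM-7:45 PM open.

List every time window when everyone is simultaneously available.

Oona ∩ Elena: 10:10-11:35, 14:25-15:40, 18:30-19:30.
Oona ∩ Elena ∩ Dmitri: 10:10-11:00, 14:40-15:40.
Oona ∩ Elena ∩ Dmitri ∩ Omar: 14:40-15:40.
Oona ∩ Elena ∩ Dmitri ∩ Omar ∩ Farrukh: 14:40-15:25.
Oona ∩ Elena ∩ Dmitri ∩ Omar ∩ Farrukh ∩ Wendy: ∅.
There is no time when everyone is free.

none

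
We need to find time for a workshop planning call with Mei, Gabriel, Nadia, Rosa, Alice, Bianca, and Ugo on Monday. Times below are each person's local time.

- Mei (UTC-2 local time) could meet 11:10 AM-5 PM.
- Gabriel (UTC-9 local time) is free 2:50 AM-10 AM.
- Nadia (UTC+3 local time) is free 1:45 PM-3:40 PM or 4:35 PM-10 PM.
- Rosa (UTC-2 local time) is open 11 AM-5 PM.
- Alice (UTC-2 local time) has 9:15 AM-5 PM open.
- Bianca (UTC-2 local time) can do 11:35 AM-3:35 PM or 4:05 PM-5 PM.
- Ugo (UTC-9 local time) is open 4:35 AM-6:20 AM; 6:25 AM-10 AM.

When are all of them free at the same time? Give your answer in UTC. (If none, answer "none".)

Mei in UTC: 13:10-19:00 (add 2h to convert from UTC-2).
Gabriel in UTC: 11:50-19:00 (add 9h to convert from UTC-9).
Nadia in UTC: 10:45-12:40, 13:35-19:00 (subtract 3h to convert from UTC+3).
Rosa in UTC: 13:00-19:00 (add 2h to convert from UTC-2).
Alice in UTC: 11:15-19:00 (add 2h to convert from UTC-2).
Bianca in UTC: 13:35-17:35, 18:05-19:00 (add 2h to convert from UTC-2).
Ugo in UTC: 13:35-15:20, 15:25-19:00 (add 9h to convert from UTC-9).
Mei ∩ Gabriel: 13:10-19:00.
Mei ∩ Gabriel ∩ Nadia: 13:35-19:00.
Mei ∩ Gabriel ∩ Nadia ∩ Rosa: 13:35-19:00.
Mei ∩ Gabriel ∩ Nadia ∩ Rosa ∩ Alice: 13:35-19:00.
Mei ∩ Gabriel ∩ Nadia ∩ Rosa ∩ Alice ∩ Bianca: 13:35-17:35, 18:05-19:00.
Mei ∩ Gabriel ∩ Nadia ∩ Rosa ∩ Alice ∩ Bianca ∩ Ugo: 13:35-15:20, 15:25-17:35, 18:05-19:00.
So the common availability across everyone is 13:35-15:20, 15:25-17:35, 18:05-19:00.

13:35-15:20, 15:25-17:35, 18:05-19:00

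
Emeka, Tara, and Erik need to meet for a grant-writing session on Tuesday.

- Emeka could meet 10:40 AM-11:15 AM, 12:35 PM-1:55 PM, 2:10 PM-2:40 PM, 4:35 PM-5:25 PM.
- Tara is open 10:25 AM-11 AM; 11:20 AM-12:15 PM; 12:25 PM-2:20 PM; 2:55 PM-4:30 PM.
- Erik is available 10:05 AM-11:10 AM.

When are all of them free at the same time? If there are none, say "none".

Emeka ∩ Tara: 10:40-11:00, 12:35-13:55, 14:10-14:20.
Emeka ∩ Tara ∩ Erik: 10:40-11:00.
So the common availability across everyone is 10:40-11:00.

10:40-11:00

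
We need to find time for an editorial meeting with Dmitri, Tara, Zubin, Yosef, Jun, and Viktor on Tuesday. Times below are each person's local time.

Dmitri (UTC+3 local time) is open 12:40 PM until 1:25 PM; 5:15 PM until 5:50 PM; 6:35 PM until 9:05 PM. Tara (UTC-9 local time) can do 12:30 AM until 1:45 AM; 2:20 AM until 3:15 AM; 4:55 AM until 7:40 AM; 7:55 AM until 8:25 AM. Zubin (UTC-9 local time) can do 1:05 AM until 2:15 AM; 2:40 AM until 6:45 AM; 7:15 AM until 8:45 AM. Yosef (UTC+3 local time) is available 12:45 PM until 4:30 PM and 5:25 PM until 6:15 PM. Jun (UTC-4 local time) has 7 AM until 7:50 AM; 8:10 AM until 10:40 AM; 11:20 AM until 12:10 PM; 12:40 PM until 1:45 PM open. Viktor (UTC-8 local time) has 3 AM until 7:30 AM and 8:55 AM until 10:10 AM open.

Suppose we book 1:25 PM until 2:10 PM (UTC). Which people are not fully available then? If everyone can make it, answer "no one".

Dmitri, Tara, Yosef

Dmitri in UTC: 09:40-10:25, 14:15-14:50, 15:35-18:05 (subtract 3h to convert from UTC+3).
Tara in UTC: 09:30-10:45, 11:20-12:15, 13:55-16:40, 16:55-17:25 (add 9h to convert from UTC-9).
Zubin in UTC: 10:05-11:15, 11:40-15:45, 16:15-17:45 (add 9h to convert from UTC-9).
Yosef in UTC: 09:45-13:30, 14:25-15:15 (subtract 3h to convert from UTC+3).
Jun in UTC: 11:00-11:50, 12:10-14:40, 15:20-16:10, 16:40-17:45 (add 4h to convert from UTC-4).
Viktor in UTC: 11:00-15:30, 16:55-18:10 (add 8h to convert from UTC-8).
Dmitri: not fully free for 13:25-14:10. Tara: not fully free for 13:25-14:10. Zubin: free for 13:25-14:10. Yosef: not fully free for 13:25-14:10. Jun: free for 13:25-14:10. Viktor: free for 13:25-14:10.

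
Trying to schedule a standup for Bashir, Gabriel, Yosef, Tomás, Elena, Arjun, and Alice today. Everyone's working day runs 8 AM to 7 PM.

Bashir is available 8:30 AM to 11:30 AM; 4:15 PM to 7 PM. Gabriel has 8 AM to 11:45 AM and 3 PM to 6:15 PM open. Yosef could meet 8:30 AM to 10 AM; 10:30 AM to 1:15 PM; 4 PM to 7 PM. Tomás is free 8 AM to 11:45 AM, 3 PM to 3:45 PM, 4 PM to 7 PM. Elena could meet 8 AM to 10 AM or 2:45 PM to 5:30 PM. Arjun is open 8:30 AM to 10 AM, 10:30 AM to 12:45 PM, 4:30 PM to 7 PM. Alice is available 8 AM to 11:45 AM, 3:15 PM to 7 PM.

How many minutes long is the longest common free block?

90

Bashir ∩ Gabriel: 08:30-11:30, 16:15-18:15.
Bashir ∩ Gabriel ∩ Yosef: 08:30-10:00, 10:30-11:30, 16:15-18:15.
Bashir ∩ Gabriel ∩ Yosef ∩ Tomás: 08:30-10:00, 10:30-11:30, 16:15-18:15.
Bashir ∩ Gabriel ∩ Yosef ∩ Tomás ∩ Elena: 08:30-10:00, 16:15-17:30.
Bashir ∩ Gabriel ∩ Yosef ∩ Tomás ∩ Elena ∩ Arjun: 08:30-10:00, 16:30-17:30.
Bashir ∩ Gabriel ∩ Yosef ∩ Tomás ∩ Elena ∩ Arjun ∩ Alice: 08:30-10:00, 16:30-17:30.
Those are the intersection windows.
The longest is 08:30-10:00 at 90 minutes.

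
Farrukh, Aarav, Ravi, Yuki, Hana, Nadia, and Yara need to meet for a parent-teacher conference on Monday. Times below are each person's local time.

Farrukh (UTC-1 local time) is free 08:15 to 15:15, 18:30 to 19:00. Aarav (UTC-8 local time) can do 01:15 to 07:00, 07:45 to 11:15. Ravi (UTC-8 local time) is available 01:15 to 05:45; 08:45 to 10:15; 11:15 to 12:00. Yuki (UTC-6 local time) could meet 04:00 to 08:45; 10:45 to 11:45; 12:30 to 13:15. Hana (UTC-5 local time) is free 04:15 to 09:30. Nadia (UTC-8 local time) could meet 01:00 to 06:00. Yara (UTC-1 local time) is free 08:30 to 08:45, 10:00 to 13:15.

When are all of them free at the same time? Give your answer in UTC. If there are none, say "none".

Farrukh in UTC: 09:15-16:15, 19:30-20:00 (add 1h to convert from UTC-1).
Aarav in UTC: 09:15-15:00, 15:45-19:15 (add 8h to convert from UTC-8).
Ravi in UTC: 09:15-13:45, 16:45-18:15, 19:15-20:00 (add 8h to convert from UTC-8).
Yuki in UTC: 10:00-14:45, 16:45-17:45, 18:30-19:15 (add 6h to convert from UTC-6).
Hana in UTC: 09:15-14:30 (add 5h to convert from UTC-5).
Nadia in UTC: 09:00-14:00 (add 8h to convert from UTC-8).
Yara in UTC: 09:30-09:45, 11:00-14:15 (add 1h to convert from UTC-1).
Farrukh ∩ Aarav: 09:15-15:00, 15:45-16:15.
Farrukh ∩ Aarav ∩ Ravi: 09:15-13:45.
Farrukh ∩ Aarav ∩ Ravi ∩ Yuki: 10:00-13:45.
Farrukh ∩ Aarav ∩ Ravi ∩ Yuki ∩ Hana: 10:00-13:45.
Farrukh ∩ Aarav ∩ Ravi ∩ Yuki ∩ Hana ∩ Nadia: 10:00-13:45.
Farrukh ∩ Aarav ∩ Ravi ∩ Yuki ∩ Hana ∩ Nadia ∩ Yara: 11:00-13:45.

11:00-13:45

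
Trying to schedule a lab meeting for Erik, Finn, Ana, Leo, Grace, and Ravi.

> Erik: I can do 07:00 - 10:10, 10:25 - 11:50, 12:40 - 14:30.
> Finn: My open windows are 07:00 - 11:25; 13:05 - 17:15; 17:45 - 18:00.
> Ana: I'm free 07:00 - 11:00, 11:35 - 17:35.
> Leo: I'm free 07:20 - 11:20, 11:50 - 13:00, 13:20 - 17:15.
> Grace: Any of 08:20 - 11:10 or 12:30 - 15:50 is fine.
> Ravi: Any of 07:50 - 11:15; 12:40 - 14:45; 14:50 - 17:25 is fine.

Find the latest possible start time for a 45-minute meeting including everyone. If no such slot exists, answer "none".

13:45

Erik ∩ Finn: 07:00-10:10, 10:25-11:25, 13:05-14:30.
Erik ∩ Finn ∩ Ana: 07:00-10:10, 10:25-11:00, 13:05-14:30.
Erik ∩ Finn ∩ Ana ∩ Leo: 07:20-10:10, 10:25-11:00, 13:20-14:30.
Erik ∩ Finn ∩ Ana ∩ Leo ∩ Grace: 08:20-10:10, 10:25-11:00, 13:20-14:30.
Erik ∩ Finn ∩ Ana ∩ Leo ∩ Grace ∩ Ravi: 08:20-10:10, 10:25-11:00, 13:20-14:30.
Those are the intersection windows.
The last common window of at least 45 minutes is 13:20-14:30; a 45-minute meeting can start as late as 13:45 and still end by 14:30.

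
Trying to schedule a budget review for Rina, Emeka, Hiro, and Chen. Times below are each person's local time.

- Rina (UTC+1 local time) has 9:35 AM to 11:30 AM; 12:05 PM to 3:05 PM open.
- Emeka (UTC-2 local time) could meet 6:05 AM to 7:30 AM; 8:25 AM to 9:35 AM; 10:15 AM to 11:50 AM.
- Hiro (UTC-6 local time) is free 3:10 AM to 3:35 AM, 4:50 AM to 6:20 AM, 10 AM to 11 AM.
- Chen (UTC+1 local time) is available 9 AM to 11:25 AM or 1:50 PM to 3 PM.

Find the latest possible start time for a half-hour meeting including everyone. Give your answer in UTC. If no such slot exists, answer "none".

none

Rina in UTC: 08:35-10:30, 11:05-14:05 (subtract 1h to convert from UTC+1).
Emeka in UTC: 08:05-09:30, 10:25-11:35, 12:15-13:50 (add 2h to convert from UTC-2).
Hiro in UTC: 09:10-09:35, 10:50-12:20, 16:00-17:00 (add 6h to convert from UTC-6).
Chen in UTC: 08:00-10:25, 12:50-14:00 (subtract 1h to convert from UTC+1).
Rina ∩ Emeka: 08:35-09:30, 10:25-10:30, 11:05-11:35, 12:15-13:50.
Rina ∩ Emeka ∩ Hiro: 09:10-09:30, 11:05-11:35, 12:15-12:20.
Rina ∩ Emeka ∩ Hiro ∩ Chen: 09:10-09:30.
No common window is at least 30 minutes long.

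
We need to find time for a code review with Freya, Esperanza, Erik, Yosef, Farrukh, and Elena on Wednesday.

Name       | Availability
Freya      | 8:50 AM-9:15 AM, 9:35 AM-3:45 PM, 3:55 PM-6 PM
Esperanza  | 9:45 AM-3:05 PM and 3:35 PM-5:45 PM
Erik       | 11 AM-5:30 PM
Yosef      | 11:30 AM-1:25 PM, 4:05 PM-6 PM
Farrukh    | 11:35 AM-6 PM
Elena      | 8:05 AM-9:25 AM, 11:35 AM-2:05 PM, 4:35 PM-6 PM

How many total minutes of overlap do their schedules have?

165

Freya ∩ Esperanza: 09:45-15:05, 15:35-15:45, 15:55-17:45.
Freya ∩ Esperanza ∩ Erik: 11:00-15:05, 15:35-15:45, 15:55-17:30.
Freya ∩ Esperanza ∩ Erik ∩ Yosef: 11:30-13:25, 16:05-17:30.
Freya ∩ Esperanza ∩ Erik ∩ Yosef ∩ Farrukh: 11:35-13:25, 16:05-17:30.
Freya ∩ Esperanza ∩ Erik ∩ Yosef ∩ Farrukh ∩ Elena: 11:35-13:25, 16:35-17:30.
Summing the common windows: 110 + 55 = 165 minutes.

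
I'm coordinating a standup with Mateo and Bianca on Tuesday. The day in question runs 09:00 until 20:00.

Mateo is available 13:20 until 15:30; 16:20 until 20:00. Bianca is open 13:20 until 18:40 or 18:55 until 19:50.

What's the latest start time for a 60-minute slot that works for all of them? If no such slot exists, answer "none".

17:40

Mateo ∩ Bianca: 13:20-15:30, 16:20-18:40, 18:55-19:50.
Those are the intersection windows.
The last common window of at least 60 minutes is 16:20-18:40; a 60-minute meeting can start as late as 17:40 and still end by 18:40.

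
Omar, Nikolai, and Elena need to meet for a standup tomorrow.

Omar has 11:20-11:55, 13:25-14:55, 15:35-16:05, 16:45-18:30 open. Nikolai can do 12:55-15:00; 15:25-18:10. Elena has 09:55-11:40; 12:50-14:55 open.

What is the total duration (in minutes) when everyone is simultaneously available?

90

Omar ∩ Nikolai: 13:25-14:55, 15:35-16:05, 16:45-18:10.
Omar ∩ Nikolai ∩ Elena: 13:25-14:55.
Those are the intersection windows.
That's a single block of 90 minutes.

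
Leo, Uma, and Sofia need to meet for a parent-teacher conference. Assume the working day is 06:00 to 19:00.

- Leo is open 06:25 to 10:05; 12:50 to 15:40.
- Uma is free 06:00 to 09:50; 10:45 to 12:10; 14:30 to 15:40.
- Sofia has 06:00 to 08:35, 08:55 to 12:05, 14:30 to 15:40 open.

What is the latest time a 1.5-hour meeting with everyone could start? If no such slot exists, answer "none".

Leo ∩ Uma: 06:25-09:50, 14:30-15:40.
Leo ∩ Uma ∩ Sofia: 06:25-08:35, 08:55-09:50, 14:30-15:40.
The last common window of at least 90 minutes is 06:25-08:35; a 90-minute meeting can start as late as 07:05 and still end by 08:35.

07:05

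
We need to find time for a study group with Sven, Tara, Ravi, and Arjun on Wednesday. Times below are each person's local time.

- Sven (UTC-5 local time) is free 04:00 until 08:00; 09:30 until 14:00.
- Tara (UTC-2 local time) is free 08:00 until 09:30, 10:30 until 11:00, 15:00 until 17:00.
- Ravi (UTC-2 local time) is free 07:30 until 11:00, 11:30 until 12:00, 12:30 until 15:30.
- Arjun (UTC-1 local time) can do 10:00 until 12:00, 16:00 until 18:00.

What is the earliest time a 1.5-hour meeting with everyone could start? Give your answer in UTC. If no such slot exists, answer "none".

none

Sven in UTC: 09:00-13:00, 14:30-19:00 (add 5h to convert from UTC-5).
Tara in UTC: 10:00-11:30, 12:30-13:00, 17:00-19:00 (add 2h to convert from UTC-2).
Ravi in UTC: 09:30-13:00, 13:30-14:00, 14:30-17:30 (add 2h to convert from UTC-2).
Arjun in UTC: 11:00-13:00, 17:00-19:00 (add 1h to convert from UTC-1).
Sven ∩ Tara: 10:00-11:30, 12:30-13:00, 17:00-19:00.
Sven ∩ Tara ∩ Ravi: 10:00-11:30, 12:30-13:00, 17:00-17:30.
Sven ∩ Tara ∩ Ravi ∩ Arjun: 11:00-11:30, 12:30-13:00, 17:00-17:30.
So the common availability across everyone is 11:00-11:30, 12:30-13:00, 17:00-17:30.
No common window is at least 90 minutes long.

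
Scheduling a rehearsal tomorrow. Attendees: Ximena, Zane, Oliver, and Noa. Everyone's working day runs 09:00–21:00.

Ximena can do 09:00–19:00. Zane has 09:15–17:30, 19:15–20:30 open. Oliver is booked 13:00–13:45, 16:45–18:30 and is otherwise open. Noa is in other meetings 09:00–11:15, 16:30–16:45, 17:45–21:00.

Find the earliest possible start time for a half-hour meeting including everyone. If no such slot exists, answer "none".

Ximena free: 09:00-19:00.
Zane free: 09:15-17:30, 19:15-20:30.
Oliver free: 09:00-13:00, 13:45-16:45, 18:30-21:00 (invert busy blocks within the working day).
Noa free: 11:15-16:30, 16:45-17:45 (invert busy blocks within the working day).
Ximena ∩ Zane: 09:15-17:30.
Ximena ∩ Zane ∩ Oliver: 09:15-13:00, 13:45-16:45.
Ximena ∩ Zane ∩ Oliver ∩ Noa: 11:15-13:00, 13:45-16:30.
Those are the intersection windows.
The first common window of at least 30 minutes is 11:15-13:00, so the earliest start is 11:15.

11:15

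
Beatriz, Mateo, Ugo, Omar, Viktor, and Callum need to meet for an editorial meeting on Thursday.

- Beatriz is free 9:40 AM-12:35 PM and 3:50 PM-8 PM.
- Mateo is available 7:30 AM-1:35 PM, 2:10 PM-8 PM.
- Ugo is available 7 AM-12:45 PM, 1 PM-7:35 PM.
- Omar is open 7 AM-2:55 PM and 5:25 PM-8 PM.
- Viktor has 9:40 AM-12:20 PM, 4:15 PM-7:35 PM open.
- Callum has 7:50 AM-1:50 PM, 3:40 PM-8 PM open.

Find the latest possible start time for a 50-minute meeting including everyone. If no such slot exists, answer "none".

18:45

Beatriz ∩ Mateo: 09:40-12:35, 15:50-20:00.
Beatriz ∩ Mateo ∩ Ugo: 09:40-12:35, 15:50-19:35.
Beatriz ∩ Mateo ∩ Ugo ∩ Omar: 09:40-12:35, 17:25-19:35.
Beatriz ∩ Mateo ∩ Ugo ∩ Omar ∩ Viktor: 09:40-12:20, 17:25-19:35.
Beatriz ∩ Mateo ∩ Ugo ∩ Omar ∩ Viktor ∩ Callum: 09:40-12:20, 17:25-19:35.
The last common window of at least 50 minutes is 17:25-19:35; a 50-minute meeting can start as late as 18:45 and still end by 19:35.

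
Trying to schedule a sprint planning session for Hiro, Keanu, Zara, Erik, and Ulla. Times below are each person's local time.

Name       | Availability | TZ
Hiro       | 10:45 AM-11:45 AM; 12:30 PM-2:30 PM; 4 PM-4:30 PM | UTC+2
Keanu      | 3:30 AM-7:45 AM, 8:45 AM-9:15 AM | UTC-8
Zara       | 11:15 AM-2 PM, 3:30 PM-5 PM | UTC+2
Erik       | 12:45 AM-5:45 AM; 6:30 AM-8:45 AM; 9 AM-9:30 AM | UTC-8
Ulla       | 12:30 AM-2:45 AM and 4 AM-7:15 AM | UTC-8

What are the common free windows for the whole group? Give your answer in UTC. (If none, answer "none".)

Hiro in UTC: 08:45-09:45, 10:30-12:30, 14:00-14:30 (subtract 2h to convert from UTC+2).
Keanu in UTC: 11:30-15:45, 16:45-17:15 (add 8h to convert from UTC-8).
Zara in UTC: 09:15-12:00, 13:30-15:00 (subtract 2h to convert from UTC+2).
Erik in UTC: 08:45-13:45, 14:30-16:45, 17:00-17:30 (add 8h to convert from UTC-8).
Ulla in UTC: 08:30-10:45, 12:00-15:15 (add 8h to convert from UTC-8).
Hiro ∩ Keanu: 11:30-12:30, 14:00-14:30.
Hiro ∩ Keanu ∩ Zara: 11:30-12:00, 14:00-14:30.
Hiro ∩ Keanu ∩ Zara ∩ Erik: 11:30-12:00.
Hiro ∩ Keanu ∩ Zara ∩ Erik ∩ Ulla: ∅.
There is no time when everyone is free.

none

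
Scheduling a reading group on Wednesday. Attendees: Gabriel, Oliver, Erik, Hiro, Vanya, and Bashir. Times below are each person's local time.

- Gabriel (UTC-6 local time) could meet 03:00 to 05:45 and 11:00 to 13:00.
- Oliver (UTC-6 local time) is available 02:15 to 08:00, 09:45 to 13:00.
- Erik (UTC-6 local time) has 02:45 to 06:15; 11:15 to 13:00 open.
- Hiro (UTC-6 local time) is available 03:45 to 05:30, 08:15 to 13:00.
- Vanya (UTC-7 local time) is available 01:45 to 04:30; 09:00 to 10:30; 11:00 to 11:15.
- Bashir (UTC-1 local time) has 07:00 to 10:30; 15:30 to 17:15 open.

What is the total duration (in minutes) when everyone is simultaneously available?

Gabriel in UTC: 09:00-11:45, 17:00-19:00 (add 6h to convert from UTC-6).
Oliver in UTC: 08:15-14:00, 15:45-19:00 (add 6h to convert from UTC-6).
Erik in UTC: 08:45-12:15, 17:15-19:00 (add 6h to convert from UTC-6).
Hiro in UTC: 09:45-11:30, 14:15-19:00 (add 6h to convert from UTC-6).
Vanya in UTC: 08:45-11:30, 16:00-17:30, 18:00-18:15 (add 7h to convert from UTC-7).
Bashir in UTC: 08:00-11:30, 16:30-18:15 (add 1h to convert from UTC-1).
Gabriel ∩ Oliver: 09:00-11:45, 17:00-19:00.
Gabriel ∩ Oliver ∩ Erik: 09:00-11:45, 17:15-19:00.
Gabriel ∩ Oliver ∩ Erik ∩ Hiro: 09:45-11:30, 17:15-19:00.
Gabriel ∩ Oliver ∩ Erik ∩ Hiro ∩ Vanya: 09:45-11:30, 17:15-17:30, 18:00-18:15.
Gabriel ∩ Oliver ∩ Erik ∩ Hiro ∩ Vanya ∩ Bashir: 09:45-11:30, 17:15-17:30, 18:00-18:15.
Those are the intersection windows.
Summing the common windows: 105 + 15 + 15 = 135 minutes.

135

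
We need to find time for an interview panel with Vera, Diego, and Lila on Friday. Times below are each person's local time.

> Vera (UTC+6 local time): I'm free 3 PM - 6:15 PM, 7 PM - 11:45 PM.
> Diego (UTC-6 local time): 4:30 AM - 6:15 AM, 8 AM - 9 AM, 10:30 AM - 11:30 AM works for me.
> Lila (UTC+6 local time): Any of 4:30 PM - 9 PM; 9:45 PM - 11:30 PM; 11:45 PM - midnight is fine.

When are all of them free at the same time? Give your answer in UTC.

10:30-12:15, 14:00-15:00, 16:30-17:30

Vera in UTC: 09:00-12:15, 13:00-17:45 (subtract 6h to convert from UTC+6).
Diego in UTC: 10:30-12:15, 14:00-15:00, 16:30-17:30 (add 6h to convert from UTC-6).
Lila in UTC: 10:30-15:00, 15:45-17:30, 17:45-18:00 (subtract 6h to convert from UTC+6).
Vera ∩ Diego: 10:30-12:15, 14:00-15:00, 16:30-17:30.
Vera ∩ Diego ∩ Lila: 10:30-12:15, 14:00-15:00, 16:30-17:30.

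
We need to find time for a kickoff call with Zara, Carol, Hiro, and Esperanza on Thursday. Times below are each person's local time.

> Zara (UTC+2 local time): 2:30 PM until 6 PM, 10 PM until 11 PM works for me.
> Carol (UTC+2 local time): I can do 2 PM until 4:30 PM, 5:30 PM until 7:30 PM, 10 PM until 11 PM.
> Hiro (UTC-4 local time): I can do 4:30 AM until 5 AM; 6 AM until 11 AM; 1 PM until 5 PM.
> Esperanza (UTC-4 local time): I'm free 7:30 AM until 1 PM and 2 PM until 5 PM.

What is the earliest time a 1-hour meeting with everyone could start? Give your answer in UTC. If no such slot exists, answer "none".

Zara in UTC: 12:30-16:00, 20:00-21:00 (subtract 2h to convert from UTC+2).
Carol in UTC: 12:00-14:30, 15:30-17:30, 20:00-21:00 (subtract 2h to convert from UTC+2).
Hiro in UTC: 08:30-09:00, 10:00-15:00, 17:00-21:00 (add 4h to convert from UTC-4).
Esperanza in UTC: 11:30-17:00, 18:00-21:00 (add 4h to convert from UTC-4).
Zara ∩ Carol: 12:30-14:30, 15:30-16:00, 20:00-21:00.
Zara ∩ Carol ∩ Hiro: 12:30-14:30, 20:00-21:00.
Zara ∩ Carol ∩ Hiro ∩ Esperanza: 12:30-14:30, 20:00-21:00.
The first common window of at least 60 minutes is 12:30-14:30, so the earliest start is 12:30.

12:30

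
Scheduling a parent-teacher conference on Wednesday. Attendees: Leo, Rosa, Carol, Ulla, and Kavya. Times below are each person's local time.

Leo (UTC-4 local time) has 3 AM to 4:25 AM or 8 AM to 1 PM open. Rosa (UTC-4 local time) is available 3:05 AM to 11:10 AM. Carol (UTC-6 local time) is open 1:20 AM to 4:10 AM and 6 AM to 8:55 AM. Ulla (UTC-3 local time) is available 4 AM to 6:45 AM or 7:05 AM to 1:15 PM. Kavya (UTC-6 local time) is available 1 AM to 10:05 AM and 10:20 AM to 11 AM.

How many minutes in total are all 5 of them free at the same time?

240

Leo in UTC: 07:00-08:25, 12:00-17:00 (add 4h to convert from UTC-4).
Rosa in UTC: 07:05-15:10 (add 4h to convert from UTC-4).
Carol in UTC: 07:20-10:10, 12:00-14:55 (add 6h to convert from UTC-6).
Ulla in UTC: 07:00-09:45, 10:05-16:15 (add 3h to convert from UTC-3).
Kavya in UTC: 07:00-16:05, 16:20-17:00 (add 6h to convert from UTC-6).
Leo ∩ Rosa: 07:05-08:25, 12:00-15:10.
Leo ∩ Rosa ∩ Carol: 07:20-08:25, 12:00-14:55.
Leo ∩ Rosa ∩ Carol ∩ Ulla: 07:20-08:25, 12:00-14:55.
Leo ∩ Rosa ∩ Carol ∩ Ulla ∩ Kavya: 07:20-08:25, 12:00-14:55.
Summing the common windows: 65 + 175 = 240 minutes.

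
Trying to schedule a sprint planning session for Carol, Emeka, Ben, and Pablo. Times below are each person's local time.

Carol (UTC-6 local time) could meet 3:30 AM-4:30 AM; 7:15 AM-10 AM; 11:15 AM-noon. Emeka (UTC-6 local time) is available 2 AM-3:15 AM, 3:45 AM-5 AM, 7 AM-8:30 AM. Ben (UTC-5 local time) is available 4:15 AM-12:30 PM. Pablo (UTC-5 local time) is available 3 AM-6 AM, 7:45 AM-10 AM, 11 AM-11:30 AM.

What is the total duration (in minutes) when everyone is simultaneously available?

Carol in UTC: 09:30-10:30, 13:15-16:00, 17:15-18:00 (add 6h to convert from UTC-6).
Emeka in UTC: 08:00-09:15, 09:45-11:00, 13:00-14:30 (add 6h to convert from UTC-6).
Ben in UTC: 09:15-17:30 (add 5h to convert from UTC-5).
Pablo in UTC: 08:00-11:00, 12:45-15:00, 16:00-16:30 (add 5h to convert from UTC-5).
Carol ∩ Emeka: 09:45-10:30, 13:15-14:30.
Carol ∩ Emeka ∩ Ben: 09:45-10:30, 13:15-14:30.
Carol ∩ Emeka ∩ Ben ∩ Pablo: 09:45-10:30, 13:15-14:30.
Those are the intersection windows.
Summing the common windows: 45 + 75 = 120 minutes.

120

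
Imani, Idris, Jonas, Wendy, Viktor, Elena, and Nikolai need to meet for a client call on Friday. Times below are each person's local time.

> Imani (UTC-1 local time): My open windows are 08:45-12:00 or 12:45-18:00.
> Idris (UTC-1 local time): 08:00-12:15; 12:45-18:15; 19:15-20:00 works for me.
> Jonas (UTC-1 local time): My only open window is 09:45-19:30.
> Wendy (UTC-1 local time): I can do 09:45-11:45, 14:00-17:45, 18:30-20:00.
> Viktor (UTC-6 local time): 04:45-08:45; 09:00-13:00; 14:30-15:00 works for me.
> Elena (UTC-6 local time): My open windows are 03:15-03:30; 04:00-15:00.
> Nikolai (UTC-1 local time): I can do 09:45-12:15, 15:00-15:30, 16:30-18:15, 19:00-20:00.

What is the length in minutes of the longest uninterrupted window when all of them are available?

Imani in UTC: 09:45-13:00, 13:45-19:00 (add 1h to convert from UTC-1).
Idris in UTC: 09:00-13:15, 13:45-19:15, 20:15-21:00 (add 1h to convert from UTC-1).
Jonas in UTC: 10:45-20:30 (add 1h to convert from UTC-1).
Wendy in UTC: 10:45-12:45, 15:00-18:45, 19:30-21:00 (add 1h to convert from UTC-1).
Viktor in UTC: 10:45-14:45, 15:00-19:00, 20:30-21:00 (add 6h to convert from UTC-6).
Elena in UTC: 09:15-09:30, 10:00-21:00 (add 6h to convert from UTC-6).
Nikolai in UTC: 10:45-13:15, 16:00-16:30, 17:30-19:15, 20:00-21:00 (add 1h to convert from UTC-1).
Imani ∩ Idris: 09:45-13:00, 13:45-19:00.
Imani ∩ Idris ∩ Jonas: 10:45-13:00, 13:45-19:00.
Imani ∩ Idris ∩ Jonas ∩ Wendy: 10:45-12:45, 15:00-18:45.
Imani ∩ Idris ∩ Jonas ∩ Wendy ∩ Viktor: 10:45-12:45, 15:00-18:45.
Imani ∩ Idris ∩ Jonas ∩ Wendy ∩ Viktor ∩ Elena: 10:45-12:45, 15:00-18:45.
Imani ∩ Idris ∩ Jonas ∩ Wendy ∩ Viktor ∩ Elena ∩ Nikolai: 10:45-12:45, 16:00-16:30, 17:30-18:45.
The longest is 10:45-12:45 at 120 minutes.

120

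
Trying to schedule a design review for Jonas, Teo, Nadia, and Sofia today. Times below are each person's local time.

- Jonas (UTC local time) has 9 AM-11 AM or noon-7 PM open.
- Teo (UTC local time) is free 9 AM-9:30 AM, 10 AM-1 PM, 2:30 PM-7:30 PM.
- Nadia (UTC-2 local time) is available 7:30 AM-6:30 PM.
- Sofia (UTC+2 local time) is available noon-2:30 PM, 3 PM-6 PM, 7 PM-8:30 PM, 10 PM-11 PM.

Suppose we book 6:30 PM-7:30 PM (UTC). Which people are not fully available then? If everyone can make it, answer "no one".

Jonas in UTC: 09:00-11:00, 12:00-19:00.
Teo in UTC: 09:00-09:30, 10:00-13:00, 14:30-19:30.
Nadia in UTC: 09:30-20:30 (add 2h to convert from UTC-2).
Sofia in UTC: 10:00-12:30, 13:00-16:00, 17:00-18:30, 20:00-21:00 (subtract 2h to convert from UTC+2).
Jonas: not fully free for 18:30-19:30. Teo: free for 18:30-19:30. Nadia: free for 18:30-19:30. Sofia: not fully free for 18:30-19:30.

Jonas, Sofia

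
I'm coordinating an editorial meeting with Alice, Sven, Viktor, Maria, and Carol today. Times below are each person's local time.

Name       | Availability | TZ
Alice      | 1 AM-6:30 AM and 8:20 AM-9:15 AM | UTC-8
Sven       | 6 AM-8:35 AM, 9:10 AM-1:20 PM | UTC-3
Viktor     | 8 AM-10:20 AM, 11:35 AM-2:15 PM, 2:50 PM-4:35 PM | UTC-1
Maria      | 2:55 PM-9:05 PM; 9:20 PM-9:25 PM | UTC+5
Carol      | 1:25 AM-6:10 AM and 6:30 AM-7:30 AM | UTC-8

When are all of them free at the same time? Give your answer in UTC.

09:55-11:20, 12:35-14:10

Alice in UTC: 09:00-14:30, 16:20-17:15 (add 8h to convert from UTC-8).
Sven in UTC: 09:00-11:35, 12:10-16:20 (add 3h to convert from UTC-3).
Viktor in UTC: 09:00-11:20, 12:35-15:15, 15:50-17:35 (add 1h to convert from UTC-1).
Maria in UTC: 09:55-16:05, 16:20-16:25 (subtract 5h to convert from UTC+5).
Carol in UTC: 09:25-14:10, 14:30-15:30 (add 8h to convert from UTC-8).
Alice ∩ Sven: 09:00-11:35, 12:10-14:30.
Alice ∩ Sven ∩ Viktor: 09:00-11:20, 12:35-14:30.
Alice ∩ Sven ∩ Viktor ∩ Maria: 09:55-11:20, 12:35-14:30.
Alice ∩ Sven ∩ Viktor ∩ Maria ∩ Carol: 09:55-11:20, 12:35-14:10.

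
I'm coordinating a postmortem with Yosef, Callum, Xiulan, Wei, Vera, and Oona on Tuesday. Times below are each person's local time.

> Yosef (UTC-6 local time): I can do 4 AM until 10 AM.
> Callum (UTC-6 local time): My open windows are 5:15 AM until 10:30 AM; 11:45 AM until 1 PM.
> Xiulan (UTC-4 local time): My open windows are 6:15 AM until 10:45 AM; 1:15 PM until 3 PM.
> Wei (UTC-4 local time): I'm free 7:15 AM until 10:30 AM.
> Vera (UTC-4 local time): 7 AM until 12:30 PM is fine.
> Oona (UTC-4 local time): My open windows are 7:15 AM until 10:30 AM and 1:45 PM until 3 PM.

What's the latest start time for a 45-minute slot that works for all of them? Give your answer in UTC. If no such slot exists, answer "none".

Yosef in UTC: 10:00-16:00 (add 6h to convert from UTC-6).
Callum in UTC: 11:15-16:30, 17:45-19:00 (add 6h to convert from UTC-6).
Xiulan in UTC: 10:15-14:45, 17:15-19:00 (add 4h to convert from UTC-4).
Wei in UTC: 11:15-14:30 (add 4h to convert from UTC-4).
Vera in UTC: 11:00-16:30 (add 4h to convert from UTC-4).
Oona in UTC: 11:15-14:30, 17:45-19:00 (add 4h to convert from UTC-4).
Yosef ∩ Callum: 11:15-16:00.
Yosef ∩ Callum ∩ Xiulan: 11:15-14:45.
Yosef ∩ Callum ∩ Xiulan ∩ Wei: 11:15-14:30.
Yosef ∩ Callum ∩ Xiulan ∩ Wei ∩ Vera: 11:15-14:30.
Yosef ∩ Callum ∩ Xiulan ∩ Wei ∩ Vera ∩ Oona: 11:15-14:30.
So the common availability across everyone is 11:15-14:30.
The last common window of at least 45 minutes is 11:15-14:30; a 45-minute meeting can start as late as 13:45 and still end by 14:30.

13:45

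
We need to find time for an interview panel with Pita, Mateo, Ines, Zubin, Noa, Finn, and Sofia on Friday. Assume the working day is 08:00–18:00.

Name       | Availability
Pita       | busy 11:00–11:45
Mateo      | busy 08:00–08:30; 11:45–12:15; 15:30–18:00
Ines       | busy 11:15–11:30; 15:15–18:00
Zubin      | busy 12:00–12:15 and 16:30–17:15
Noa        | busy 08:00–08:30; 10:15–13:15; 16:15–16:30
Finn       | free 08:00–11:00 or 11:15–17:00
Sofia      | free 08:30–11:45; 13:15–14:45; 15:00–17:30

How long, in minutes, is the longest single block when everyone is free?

105

Pita free: 08:00-11:00, 11:45-18:00 (invert busy blocks within the working day).
Mateo free: 08:30-11:45, 12:15-15:30 (invert busy blocks within the working day).
Ines free: 08:00-11:15, 11:30-15:15 (invert busy blocks within the working day).
Zubin free: 08:00-12:00, 12:15-16:30, 17:15-18:00 (invert busy blocks within the working day).
Noa free: 08:30-10:15, 13:15-16:15, 16:30-18:00 (invert busy blocks within the working day).
Finn free: 08:00-11:00, 11:15-17:00.
Sofia free: 08:30-11:45, 13:15-14:45, 15:00-17:30.
Pita ∩ Mateo: 08:30-11:00, 12:15-15:30.
Pita ∩ Mateo ∩ Ines: 08:30-11:00, 12:15-15:15.
Pita ∩ Mateo ∩ Ines ∩ Zubin: 08:30-11:00, 12:15-15:15.
Pita ∩ Mateo ∩ Ines ∩ Zubin ∩ Noa: 08:30-10:15, 13:15-15:15.
Pita ∩ Mateo ∩ Ines ∩ Zubin ∩ Noa ∩ Finn: 08:30-10:15, 13:15-15:15.
Pita ∩ Mateo ∩ Ines ∩ Zubin ∩ Noa ∩ Finn ∩ Sofia: 08:30-10:15, 13:15-14:45, 15:00-15:15.
The longest is 08:30-10:15 at 105 minutes.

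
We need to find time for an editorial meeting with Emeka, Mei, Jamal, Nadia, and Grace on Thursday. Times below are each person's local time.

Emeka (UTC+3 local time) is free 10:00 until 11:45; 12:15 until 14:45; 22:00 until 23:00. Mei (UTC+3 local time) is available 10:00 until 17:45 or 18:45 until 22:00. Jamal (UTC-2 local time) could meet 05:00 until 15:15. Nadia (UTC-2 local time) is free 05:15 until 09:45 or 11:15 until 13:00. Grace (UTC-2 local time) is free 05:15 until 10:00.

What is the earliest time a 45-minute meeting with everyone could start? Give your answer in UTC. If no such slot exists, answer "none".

Emeka in UTC: 07:00-08:45, 09:15-11:45, 19:00-20:00 (subtract 3h to convert from UTC+3).
Mei in UTC: 07:00-14:45, 15:45-19:00 (subtract 3h to convert from UTC+3).
Jamal in UTC: 07:00-17:15 (add 2h to convert from UTC-2).
Nadia in UTC: 07:15-11:45, 13:15-15:00 (add 2h to convert from UTC-2).
Grace in UTC: 07:15-12:00 (add 2h to convert from UTC-2).
Emeka ∩ Mei: 07:00-08:45, 09:15-11:45.
Emeka ∩ Mei ∩ Jamal: 07:00-08:45, 09:15-11:45.
Emeka ∩ Mei ∩ Jamal ∩ Nadia: 07:15-08:45, 09:15-11:45.
Emeka ∩ Mei ∩ Jamal ∩ Nadia ∩ Grace: 07:15-08:45, 09:15-11:45.
The first common window of at least 45 minutes is 07:15-08:45, so the earliest start is 07:15.

07:15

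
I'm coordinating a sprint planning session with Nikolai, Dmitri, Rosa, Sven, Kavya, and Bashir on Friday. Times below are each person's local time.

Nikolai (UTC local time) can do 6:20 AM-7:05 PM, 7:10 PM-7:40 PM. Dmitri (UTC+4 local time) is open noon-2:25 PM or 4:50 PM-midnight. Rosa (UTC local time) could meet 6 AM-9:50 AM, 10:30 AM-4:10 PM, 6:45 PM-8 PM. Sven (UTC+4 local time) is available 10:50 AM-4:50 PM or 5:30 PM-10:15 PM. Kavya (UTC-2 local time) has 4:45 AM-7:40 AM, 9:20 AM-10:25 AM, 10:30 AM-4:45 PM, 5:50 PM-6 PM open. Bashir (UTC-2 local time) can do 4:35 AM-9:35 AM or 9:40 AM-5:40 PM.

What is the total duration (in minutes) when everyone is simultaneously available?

260

Nikolai in UTC: 06:20-19:05, 19:10-19:40.
Dmitri in UTC: 08:00-10:25, 12:50-20:00 (subtract 4h to convert from UTC+4).
Rosa in UTC: 06:00-09:50, 10:30-16:10, 18:45-20:00.
Sven in UTC: 06:50-12:50, 13:30-18:15 (subtract 4h to convert from UTC+4).
Kavya in UTC: 06:45-09:40, 11:20-12:25, 12:30-18:45, 19:50-20:00 (add 2h to convert from UTC-2).
Bashir in UTC: 06:35-11:35, 11:40-19:40 (add 2h to convert from UTC-2).
Nikolai ∩ Dmitri: 08:00-10:25, 12:50-19:05, 19:10-19:40.
Nikolai ∩ Dmitri ∩ Rosa: 08:00-09:50, 12:50-16:10, 18:45-19:05, 19:10-19:40.
Nikolai ∩ Dmitri ∩ Rosa ∩ Sven: 08:00-09:50, 13:30-16:10.
Nikolai ∩ Dmitri ∩ Rosa ∩ Sven ∩ Kavya: 08:00-09:40, 13:30-16:10.
Nikolai ∩ Dmitri ∩ Rosa ∩ Sven ∩ Kavya ∩ Bashir: 08:00-09:40, 13:30-16:10.
Summing the common windows: 100 + 160 = 260 minutes.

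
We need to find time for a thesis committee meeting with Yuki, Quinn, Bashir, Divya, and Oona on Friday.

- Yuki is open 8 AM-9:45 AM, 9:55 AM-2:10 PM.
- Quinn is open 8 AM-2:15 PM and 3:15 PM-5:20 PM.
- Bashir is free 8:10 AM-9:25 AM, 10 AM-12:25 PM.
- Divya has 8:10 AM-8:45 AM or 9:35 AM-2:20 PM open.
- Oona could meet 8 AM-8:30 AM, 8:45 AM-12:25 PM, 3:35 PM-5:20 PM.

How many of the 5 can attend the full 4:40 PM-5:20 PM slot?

2

Quinn and Oona can make the full 16:40-17:20 slot — that's 2.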